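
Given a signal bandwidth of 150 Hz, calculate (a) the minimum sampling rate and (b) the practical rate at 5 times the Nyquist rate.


By Nyquist theorem, fs_min = 2 * fmax.
fs_min = 2 * 150 = 300 Hz
Practical rate = 5 * fs_min = 5 * 300 = 1500 Hz

fs_min = 300 Hz, fs_practical = 1500 Hz


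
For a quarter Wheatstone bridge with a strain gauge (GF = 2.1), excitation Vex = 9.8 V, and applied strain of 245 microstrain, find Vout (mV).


Quarter bridge output: Vout = (GF * epsilon * Vex) / 4.
Vout = (2.1 * 245e-6 * 9.8) / 4
Vout = 0.0050421 / 4 V
Vout = 0.00126052 V = 1.2605 mV

1.2605 mV


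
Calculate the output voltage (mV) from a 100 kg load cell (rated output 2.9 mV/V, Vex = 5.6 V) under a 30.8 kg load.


Vout = rated_output * Vex * (load / capacity).
Vout = 2.9 * 5.6 * (30.8 / 100)
Vout = 2.9 * 5.6 * 0.308
Vout = 5.002 mV

5.002 mV


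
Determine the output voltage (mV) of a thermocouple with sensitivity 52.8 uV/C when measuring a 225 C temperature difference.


The thermocouple output V = sensitivity * dT.
V = 52.8 uV/C * 225 C
V = 11880.0 uV
V = 11.88 mV

11.88 mV


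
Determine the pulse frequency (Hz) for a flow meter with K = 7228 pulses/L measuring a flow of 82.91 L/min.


Frequency = K * Q / 60 (converting L/min to L/s).
f = 7228 * 82.91 / 60
f = 599273.48 / 60
f = 9987.89 Hz

9987.89 Hz


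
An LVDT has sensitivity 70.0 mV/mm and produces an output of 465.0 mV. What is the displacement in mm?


Displacement = Vout / sensitivity.
d = 465.0 / 70.0
d = 6.643 mm

6.643 mm


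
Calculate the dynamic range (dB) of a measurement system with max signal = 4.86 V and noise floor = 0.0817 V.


Dynamic range = 20 * log10(Vmax / Vnoise).
DR = 20 * log10(4.86 / 0.0817)
DR = 20 * log10(59.49)
DR = 35.49 dB

35.49 dB


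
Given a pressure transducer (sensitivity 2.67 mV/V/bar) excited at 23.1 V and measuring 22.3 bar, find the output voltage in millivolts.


Output = sensitivity * Vex * P.
Vout = 2.67 * 23.1 * 22.3
Vout = 61.677 * 22.3
Vout = 1375.4 mV

1375.4 mV


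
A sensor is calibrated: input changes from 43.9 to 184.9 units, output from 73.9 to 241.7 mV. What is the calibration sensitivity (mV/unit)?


Sensitivity = (y2 - y1) / (x2 - x1).
S = (241.7 - 73.9) / (184.9 - 43.9)
S = 167.8 / 141.0
S = 1.1901 mV/unit

1.1901 mV/unit


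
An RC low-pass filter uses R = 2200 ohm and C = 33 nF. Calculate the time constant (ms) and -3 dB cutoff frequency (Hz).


Time constant: tau = R * C.
tau = 2200 * 3.30e-08 = 7.26e-05 s
tau = 0.0726 ms
Cutoff frequency: fc = 1 / (2*pi*R*C).
fc = 1 / (2*pi*7.26e-05) = 2192.22 Hz

tau = 0.0726 ms, fc = 2192.22 Hz


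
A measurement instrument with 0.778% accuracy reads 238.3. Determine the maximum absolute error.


Absolute error = (accuracy% / 100) * reading.
Error = (0.778 / 100) * 238.3
Error = 0.00778 * 238.3
Error = 1.854

1.854


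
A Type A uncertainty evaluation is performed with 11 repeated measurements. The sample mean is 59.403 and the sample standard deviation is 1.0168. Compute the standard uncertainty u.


The standard uncertainty for Type A evaluation is u = s / sqrt(n).
u = 1.0168 / sqrt(11)
u = 1.0168 / 3.3166
u = 0.3066

0.3066


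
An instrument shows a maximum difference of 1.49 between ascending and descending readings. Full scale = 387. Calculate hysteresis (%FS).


Hysteresis = (max difference / full scale) * 100%.
H = (1.49 / 387) * 100
H = 0.385 %FS

0.385 %FS


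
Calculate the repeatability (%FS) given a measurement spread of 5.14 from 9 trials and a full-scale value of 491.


Repeatability = (spread / full scale) * 100%.
R = (5.14 / 491) * 100
R = 1.047 %FS

1.047 %FS


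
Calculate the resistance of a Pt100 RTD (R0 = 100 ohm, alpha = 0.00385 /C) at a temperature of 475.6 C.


The RTD equation: Rt = R0 * (1 + alpha * T).
Rt = 100 * (1 + 0.00385 * 475.6)
Rt = 100 * (1 + 1.83106)
Rt = 100 * 2.83106
Rt = 283.106 ohm

283.106 ohm


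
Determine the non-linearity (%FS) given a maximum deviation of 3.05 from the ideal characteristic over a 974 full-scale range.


Linearity error = (max deviation / full scale) * 100%.
Linearity = (3.05 / 974) * 100
Linearity = 0.313 %FS

0.313 %FS


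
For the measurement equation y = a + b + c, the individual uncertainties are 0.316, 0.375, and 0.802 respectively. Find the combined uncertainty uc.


For a sum of independent quantities, uc = sqrt(u1^2 + u2^2 + u3^2).
uc = sqrt(0.316^2 + 0.375^2 + 0.802^2)
uc = sqrt(0.099856 + 0.140625 + 0.643204)
uc = 0.94

0.94


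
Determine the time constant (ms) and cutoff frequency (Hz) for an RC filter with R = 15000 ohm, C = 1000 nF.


Time constant: tau = R * C.
tau = 15000 * 1.00e-06 = 0.015 s
tau = 15.0 ms
Cutoff frequency: fc = 1 / (2*pi*R*C).
fc = 1 / (2*pi*0.015) = 10.61 Hz

tau = 15.0 ms, fc = 10.61 Hz


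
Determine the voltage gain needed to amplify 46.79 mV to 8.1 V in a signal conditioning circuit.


Gain = Vout / Vin (converting to same units).
G = 8.1 V / 46.79 mV
G = 8100.0 mV / 46.79 mV
G = 173.11

173.11


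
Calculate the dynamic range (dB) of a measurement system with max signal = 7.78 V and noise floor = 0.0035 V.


Dynamic range = 20 * log10(Vmax / Vnoise).
DR = 20 * log10(7.78 / 0.0035)
DR = 20 * log10(2222.86)
DR = 66.94 dB

66.94 dB


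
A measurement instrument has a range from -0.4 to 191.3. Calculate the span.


Span = upper range - lower range.
Span = 191.3 - (-0.4)
Span = 191.7

191.7


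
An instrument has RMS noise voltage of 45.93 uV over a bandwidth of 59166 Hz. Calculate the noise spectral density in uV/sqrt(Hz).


Noise spectral density = Vrms / sqrt(BW).
NSD = 45.93 / sqrt(59166)
NSD = 45.93 / 243.2406
NSD = 0.1888 uV/sqrt(Hz)

0.1888 uV/sqrt(Hz)


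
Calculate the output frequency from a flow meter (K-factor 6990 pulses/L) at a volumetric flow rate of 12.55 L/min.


Frequency = K * Q / 60 (converting L/min to L/s).
f = 6990 * 12.55 / 60
f = 87724.5 / 60
f = 1462.08 Hz

1462.08 Hz


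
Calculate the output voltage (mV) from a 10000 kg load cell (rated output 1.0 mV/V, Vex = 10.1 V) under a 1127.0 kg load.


Vout = rated_output * Vex * (load / capacity).
Vout = 1.0 * 10.1 * (1127.0 / 10000)
Vout = 1.0 * 10.1 * 0.1127
Vout = 1.138 mV

1.138 mV


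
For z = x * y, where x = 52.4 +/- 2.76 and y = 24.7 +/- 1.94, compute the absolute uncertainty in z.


For a product z = x*y, the relative uncertainty is:
uz/z = sqrt((ux/x)^2 + (uy/y)^2)
Relative uncertainties: ux/x = 2.76/52.4 = 0.052672
uy/y = 1.94/24.7 = 0.078543
z = 52.4 * 24.7 = 1294.3
uz = 1294.3 * sqrt(0.052672^2 + 0.078543^2) = 122.398

122.398


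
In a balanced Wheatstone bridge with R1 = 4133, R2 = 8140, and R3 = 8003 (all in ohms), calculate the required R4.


At balance: R1*R4 = R2*R3, so R4 = R2*R3/R1.
R4 = 8140 * 8003 / 4133
R4 = 65144420 / 4133
R4 = 15762.02 ohm

15762.02 ohm


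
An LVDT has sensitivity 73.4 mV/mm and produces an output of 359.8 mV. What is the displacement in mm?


Displacement = Vout / sensitivity.
d = 359.8 / 73.4
d = 4.902 mm

4.902 mm


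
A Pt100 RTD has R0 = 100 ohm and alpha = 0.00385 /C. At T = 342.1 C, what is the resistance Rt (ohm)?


The RTD equation: Rt = R0 * (1 + alpha * T).
Rt = 100 * (1 + 0.00385 * 342.1)
Rt = 100 * (1 + 1.317085)
Rt = 100 * 2.317085
Rt = 231.709 ohm

231.709 ohm


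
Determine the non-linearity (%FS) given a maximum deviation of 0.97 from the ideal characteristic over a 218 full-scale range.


Linearity error = (max deviation / full scale) * 100%.
Linearity = (0.97 / 218) * 100
Linearity = 0.445 %FS

0.445 %FS


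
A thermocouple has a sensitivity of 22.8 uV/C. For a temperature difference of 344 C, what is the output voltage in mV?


The thermocouple output V = sensitivity * dT.
V = 22.8 uV/C * 344 C
V = 7843.2 uV
V = 7.843 mV

7.843 mV


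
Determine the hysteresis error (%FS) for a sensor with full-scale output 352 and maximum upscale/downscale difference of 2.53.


Hysteresis = (max difference / full scale) * 100%.
H = (2.53 / 352) * 100
H = 0.719 %FS

0.719 %FS


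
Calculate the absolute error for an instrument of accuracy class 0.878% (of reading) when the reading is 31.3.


Absolute error = (accuracy% / 100) * reading.
Error = (0.878 / 100) * 31.3
Error = 0.00878 * 31.3
Error = 0.2748

0.2748


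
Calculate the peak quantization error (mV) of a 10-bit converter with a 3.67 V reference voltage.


The maximum quantization error is +/- LSB/2.
LSB = Vref / 2^n = 3.67 / 1024 = 0.00358398 V
Max error = LSB / 2 = 0.00358398 / 2 = 0.00179199 V
Max error = 1.792 mV

1.792 mV


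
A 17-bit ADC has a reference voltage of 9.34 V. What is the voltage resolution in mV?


The resolution (LSB) of an ADC is Vref / 2^n.
LSB = 9.34 / 2^17
LSB = 9.34 / 131072
LSB = 7.126e-05 V = 0.07125854 mV

0.07125854 mV


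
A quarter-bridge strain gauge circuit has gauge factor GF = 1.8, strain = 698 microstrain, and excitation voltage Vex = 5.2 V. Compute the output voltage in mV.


Quarter bridge output: Vout = (GF * epsilon * Vex) / 4.
Vout = (1.8 * 698e-6 * 5.2) / 4
Vout = 0.00653328 / 4 V
Vout = 0.00163332 V = 1.6333 mV

1.6333 mV


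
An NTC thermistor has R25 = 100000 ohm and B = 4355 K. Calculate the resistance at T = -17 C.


NTC thermistor equation: Rt = R25 * exp(B * (1/T - 1/T25)).
T in Kelvin: 256.15 K, T25 = 298.15 K
1/T - 1/T25 = 1/256.15 - 1/298.15 = 0.00054995
B * (1/T - 1/T25) = 4355 * 0.00054995 = 2.395
Rt = 100000 * exp(2.395) = 1096836.5 ohm

1096836.5 ohm


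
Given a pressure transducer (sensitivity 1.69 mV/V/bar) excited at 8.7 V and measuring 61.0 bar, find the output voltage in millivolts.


Output = sensitivity * Vex * P.
Vout = 1.69 * 8.7 * 61.0
Vout = 14.703 * 61.0
Vout = 896.88 mV

896.88 mV


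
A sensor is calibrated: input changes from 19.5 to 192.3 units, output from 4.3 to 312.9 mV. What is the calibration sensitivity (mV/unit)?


Sensitivity = (y2 - y1) / (x2 - x1).
S = (312.9 - 4.3) / (192.3 - 19.5)
S = 308.6 / 172.8
S = 1.7859 mV/unit

1.7859 mV/unit


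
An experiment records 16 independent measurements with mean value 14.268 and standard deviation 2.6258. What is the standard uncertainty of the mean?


The standard uncertainty for Type A evaluation is u = s / sqrt(n).
u = 2.6258 / sqrt(16)
u = 2.6258 / 4.0
u = 0.6564

0.6564


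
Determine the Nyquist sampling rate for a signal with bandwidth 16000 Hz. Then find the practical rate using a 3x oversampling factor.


By Nyquist theorem, fs_min = 2 * fmax.
fs_min = 2 * 16000 = 32000 Hz
Practical rate = 3 * fs_min = 3 * 32000 = 96000 Hz

fs_min = 32000 Hz, fs_practical = 96000 Hz


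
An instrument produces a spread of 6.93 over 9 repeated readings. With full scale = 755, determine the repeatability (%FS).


Repeatability = (spread / full scale) * 100%.
R = (6.93 / 755) * 100
R = 0.918 %FS

0.918 %FS


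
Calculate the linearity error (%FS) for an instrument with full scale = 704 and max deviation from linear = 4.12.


Linearity error = (max deviation / full scale) * 100%.
Linearity = (4.12 / 704) * 100
Linearity = 0.585 %FS

0.585 %FS


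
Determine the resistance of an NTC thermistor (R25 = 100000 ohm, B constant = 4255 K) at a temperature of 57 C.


NTC thermistor equation: Rt = R25 * exp(B * (1/T - 1/T25)).
T in Kelvin: 330.15 K, T25 = 298.15 K
1/T - 1/T25 = 1/330.15 - 1/298.15 = -0.00032509
B * (1/T - 1/T25) = 4255 * -0.00032509 = -1.3833
Rt = 100000 * exp(-1.3833) = 25076.0 ohm

25076.0 ohm


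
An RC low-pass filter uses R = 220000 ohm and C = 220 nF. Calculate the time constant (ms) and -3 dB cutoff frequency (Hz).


Time constant: tau = R * C.
tau = 220000 * 2.20e-07 = 0.0484 s
tau = 48.4 ms
Cutoff frequency: fc = 1 / (2*pi*R*C).
fc = 1 / (2*pi*0.0484) = 3.29 Hz

tau = 48.4 ms, fc = 3.29 Hz


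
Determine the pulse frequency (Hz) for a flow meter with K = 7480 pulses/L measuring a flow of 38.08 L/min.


Frequency = K * Q / 60 (converting L/min to L/s).
f = 7480 * 38.08 / 60
f = 284838.4 / 60
f = 4747.31 Hz

4747.31 Hz


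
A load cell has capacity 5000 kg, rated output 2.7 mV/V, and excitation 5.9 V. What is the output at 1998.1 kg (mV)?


Vout = rated_output * Vex * (load / capacity).
Vout = 2.7 * 5.9 * (1998.1 / 5000)
Vout = 2.7 * 5.9 * 0.39962
Vout = 6.366 mV

6.366 mV


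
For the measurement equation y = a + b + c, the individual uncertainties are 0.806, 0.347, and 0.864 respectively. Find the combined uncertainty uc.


For a sum of independent quantities, uc = sqrt(u1^2 + u2^2 + u3^2).
uc = sqrt(0.806^2 + 0.347^2 + 0.864^2)
uc = sqrt(0.649636 + 0.120409 + 0.746496)
uc = 1.2315

1.2315


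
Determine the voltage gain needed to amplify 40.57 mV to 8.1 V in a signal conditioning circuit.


Gain = Vout / Vin (converting to same units).
G = 8.1 V / 40.57 mV
G = 8100.0 mV / 40.57 mV
G = 199.65

199.65


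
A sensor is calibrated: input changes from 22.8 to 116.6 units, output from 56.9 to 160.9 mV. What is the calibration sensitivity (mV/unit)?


Sensitivity = (y2 - y1) / (x2 - x1).
S = (160.9 - 56.9) / (116.6 - 22.8)
S = 104.0 / 93.8
S = 1.1087 mV/unit

1.1087 mV/unit


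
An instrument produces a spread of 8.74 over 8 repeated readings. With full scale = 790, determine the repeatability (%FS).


Repeatability = (spread / full scale) * 100%.
R = (8.74 / 790) * 100
R = 1.106 %FS

1.106 %FS


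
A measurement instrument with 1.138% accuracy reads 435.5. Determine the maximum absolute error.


Absolute error = (accuracy% / 100) * reading.
Error = (1.138 / 100) * 435.5
Error = 0.01138 * 435.5
Error = 4.956

4.956


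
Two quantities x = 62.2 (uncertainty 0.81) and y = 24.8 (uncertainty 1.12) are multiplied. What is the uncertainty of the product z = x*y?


For a product z = x*y, the relative uncertainty is:
uz/z = sqrt((ux/x)^2 + (uy/y)^2)
Relative uncertainties: ux/x = 0.81/62.2 = 0.013023
uy/y = 1.12/24.8 = 0.045161
z = 62.2 * 24.8 = 1542.6
uz = 1542.6 * sqrt(0.013023^2 + 0.045161^2) = 72.502

72.502


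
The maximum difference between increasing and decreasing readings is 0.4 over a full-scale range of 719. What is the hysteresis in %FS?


Hysteresis = (max difference / full scale) * 100%.
H = (0.4 / 719) * 100
H = 0.056 %FS

0.056 %FS


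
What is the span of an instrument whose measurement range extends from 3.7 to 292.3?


Span = upper range - lower range.
Span = 292.3 - (3.7)
Span = 288.6

288.6


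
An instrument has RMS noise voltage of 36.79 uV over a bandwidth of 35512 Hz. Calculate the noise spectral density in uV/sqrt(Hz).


Noise spectral density = Vrms / sqrt(BW).
NSD = 36.79 / sqrt(35512)
NSD = 36.79 / 188.4463
NSD = 0.1952 uV/sqrt(Hz)

0.1952 uV/sqrt(Hz)


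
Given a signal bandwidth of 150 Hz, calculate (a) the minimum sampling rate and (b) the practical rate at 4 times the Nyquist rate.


By Nyquist theorem, fs_min = 2 * fmax.
fs_min = 2 * 150 = 300 Hz
Practical rate = 4 * fs_min = 4 * 300 = 1200 Hz

fs_min = 300 Hz, fs_practical = 1200 Hz


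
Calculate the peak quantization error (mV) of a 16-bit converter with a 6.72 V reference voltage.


The maximum quantization error is +/- LSB/2.
LSB = Vref / 2^n = 6.72 / 65536 = 0.00010254 V
Max error = LSB / 2 = 0.00010254 / 2 = 5.127e-05 V
Max error = 0.0513 mV

0.0513 mV


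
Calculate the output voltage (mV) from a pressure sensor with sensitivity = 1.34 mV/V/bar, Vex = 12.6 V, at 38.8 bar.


Output = sensitivity * Vex * P.
Vout = 1.34 * 12.6 * 38.8
Vout = 16.884 * 38.8
Vout = 655.1 mV

655.1 mV


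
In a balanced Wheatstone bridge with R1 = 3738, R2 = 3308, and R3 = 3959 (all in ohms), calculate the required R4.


At balance: R1*R4 = R2*R3, so R4 = R2*R3/R1.
R4 = 3308 * 3959 / 3738
R4 = 13096372 / 3738
R4 = 3503.58 ohm

3503.58 ohm


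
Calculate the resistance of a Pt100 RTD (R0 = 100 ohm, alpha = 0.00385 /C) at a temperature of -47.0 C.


The RTD equation: Rt = R0 * (1 + alpha * T).
Rt = 100 * (1 + 0.00385 * -47.0)
Rt = 100 * (1 + -0.18095)
Rt = 100 * 0.81905
Rt = 81.905 ohm

81.905 ohm


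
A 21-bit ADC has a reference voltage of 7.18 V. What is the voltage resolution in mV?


The resolution (LSB) of an ADC is Vref / 2^n.
LSB = 7.18 / 2^21
LSB = 7.18 / 2097152
LSB = 3.42e-06 V = 0.00342369 mV

0.00342369 mV


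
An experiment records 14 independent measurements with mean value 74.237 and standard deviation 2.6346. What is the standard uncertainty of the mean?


The standard uncertainty for Type A evaluation is u = s / sqrt(n).
u = 2.6346 / sqrt(14)
u = 2.6346 / 3.7417
u = 0.7041

0.7041


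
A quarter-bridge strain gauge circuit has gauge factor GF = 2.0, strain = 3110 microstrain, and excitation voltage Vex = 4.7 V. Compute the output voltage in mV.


Quarter bridge output: Vout = (GF * epsilon * Vex) / 4.
Vout = (2.0 * 3110e-6 * 4.7) / 4
Vout = 0.029234 / 4 V
Vout = 0.0073085 V = 7.3085 mV

7.3085 mV


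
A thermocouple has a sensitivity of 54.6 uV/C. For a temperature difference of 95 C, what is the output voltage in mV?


The thermocouple output V = sensitivity * dT.
V = 54.6 uV/C * 95 C
V = 5187.0 uV
V = 5.187 mV

5.187 mV


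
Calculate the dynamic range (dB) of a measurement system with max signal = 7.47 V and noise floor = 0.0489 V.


Dynamic range = 20 * log10(Vmax / Vnoise).
DR = 20 * log10(7.47 / 0.0489)
DR = 20 * log10(152.76)
DR = 43.68 dB

43.68 dB


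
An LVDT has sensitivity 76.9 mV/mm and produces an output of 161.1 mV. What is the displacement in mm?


Displacement = Vout / sensitivity.
d = 161.1 / 76.9
d = 2.095 mm

2.095 mm


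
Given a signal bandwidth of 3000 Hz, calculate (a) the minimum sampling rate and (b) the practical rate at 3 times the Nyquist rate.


By Nyquist theorem, fs_min = 2 * fmax.
fs_min = 2 * 3000 = 6000 Hz
Practical rate = 3 * fs_min = 3 * 6000 = 18000 Hz

fs_min = 6000 Hz, fs_practical = 18000 Hz


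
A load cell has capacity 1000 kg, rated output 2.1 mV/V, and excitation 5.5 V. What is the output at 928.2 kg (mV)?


Vout = rated_output * Vex * (load / capacity).
Vout = 2.1 * 5.5 * (928.2 / 1000)
Vout = 2.1 * 5.5 * 0.9282
Vout = 10.721 mV

10.721 mV


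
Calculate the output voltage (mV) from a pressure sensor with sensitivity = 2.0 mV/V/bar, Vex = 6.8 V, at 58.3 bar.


Output = sensitivity * Vex * P.
Vout = 2.0 * 6.8 * 58.3
Vout = 13.6 * 58.3
Vout = 792.88 mV

792.88 mV


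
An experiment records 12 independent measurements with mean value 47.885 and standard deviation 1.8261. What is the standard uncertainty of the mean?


The standard uncertainty for Type A evaluation is u = s / sqrt(n).
u = 1.8261 / sqrt(12)
u = 1.8261 / 3.4641
u = 0.5271

0.5271


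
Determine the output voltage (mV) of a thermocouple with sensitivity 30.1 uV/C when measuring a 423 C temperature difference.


The thermocouple output V = sensitivity * dT.
V = 30.1 uV/C * 423 C
V = 12732.3 uV
V = 12.732 mV

12.732 mV


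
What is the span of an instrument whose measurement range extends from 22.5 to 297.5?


Span = upper range - lower range.
Span = 297.5 - (22.5)
Span = 275.0

275.0


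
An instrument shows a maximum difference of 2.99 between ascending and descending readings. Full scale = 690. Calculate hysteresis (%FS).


Hysteresis = (max difference / full scale) * 100%.
H = (2.99 / 690) * 100
H = 0.433 %FS

0.433 %FS


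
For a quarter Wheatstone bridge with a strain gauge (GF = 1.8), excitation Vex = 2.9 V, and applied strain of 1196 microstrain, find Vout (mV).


Quarter bridge output: Vout = (GF * epsilon * Vex) / 4.
Vout = (1.8 * 1196e-6 * 2.9) / 4
Vout = 0.00624312 / 4 V
Vout = 0.00156078 V = 1.5608 mV

1.5608 mV


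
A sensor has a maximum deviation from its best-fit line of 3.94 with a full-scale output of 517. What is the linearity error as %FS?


Linearity error = (max deviation / full scale) * 100%.
Linearity = (3.94 / 517) * 100
Linearity = 0.762 %FS

0.762 %FS


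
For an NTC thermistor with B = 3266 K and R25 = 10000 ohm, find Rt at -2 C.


NTC thermistor equation: Rt = R25 * exp(B * (1/T - 1/T25)).
T in Kelvin: 271.15 K, T25 = 298.15 K
1/T - 1/T25 = 1/271.15 - 1/298.15 = 0.00033398
B * (1/T - 1/T25) = 3266 * 0.00033398 = 1.0908
Rt = 10000 * exp(1.0908) = 29765.8 ohm

29765.8 ohm


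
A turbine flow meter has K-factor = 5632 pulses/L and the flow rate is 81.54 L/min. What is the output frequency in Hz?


Frequency = K * Q / 60 (converting L/min to L/s).
f = 5632 * 81.54 / 60
f = 459233.28 / 60
f = 7653.89 Hz

7653.89 Hz


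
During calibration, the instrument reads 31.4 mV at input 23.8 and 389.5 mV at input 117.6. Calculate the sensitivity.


Sensitivity = (y2 - y1) / (x2 - x1).
S = (389.5 - 31.4) / (117.6 - 23.8)
S = 358.1 / 93.8
S = 3.8177 mV/unit

3.8177 mV/unit


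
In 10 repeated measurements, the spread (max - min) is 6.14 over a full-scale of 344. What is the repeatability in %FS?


Repeatability = (spread / full scale) * 100%.
R = (6.14 / 344) * 100
R = 1.785 %FS

1.785 %FS


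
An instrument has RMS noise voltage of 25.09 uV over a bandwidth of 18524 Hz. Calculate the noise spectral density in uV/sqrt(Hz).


Noise spectral density = Vrms / sqrt(BW).
NSD = 25.09 / sqrt(18524)
NSD = 25.09 / 136.1029
NSD = 0.1843 uV/sqrt(Hz)

0.1843 uV/sqrt(Hz)


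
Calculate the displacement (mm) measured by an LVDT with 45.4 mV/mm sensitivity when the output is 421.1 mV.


Displacement = Vout / sensitivity.
d = 421.1 / 45.4
d = 9.275 mm

9.275 mm


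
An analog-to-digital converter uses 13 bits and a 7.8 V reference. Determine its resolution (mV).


The resolution (LSB) of an ADC is Vref / 2^n.
LSB = 7.8 / 2^13
LSB = 7.8 / 8192
LSB = 0.00095215 V = 0.95214844 mV

0.95214844 mV


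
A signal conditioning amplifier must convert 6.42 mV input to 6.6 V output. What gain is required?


Gain = Vout / Vin (converting to same units).
G = 6.6 V / 6.42 mV
G = 6600.0 mV / 6.42 mV
G = 1028.04

1028.04


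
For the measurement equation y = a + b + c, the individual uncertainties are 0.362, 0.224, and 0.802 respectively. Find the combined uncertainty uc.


For a sum of independent quantities, uc = sqrt(u1^2 + u2^2 + u3^2).
uc = sqrt(0.362^2 + 0.224^2 + 0.802^2)
uc = sqrt(0.131044 + 0.050176 + 0.643204)
uc = 0.908

0.908


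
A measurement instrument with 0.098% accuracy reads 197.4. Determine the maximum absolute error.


Absolute error = (accuracy% / 100) * reading.
Error = (0.098 / 100) * 197.4
Error = 0.00098 * 197.4
Error = 0.1935

0.1935


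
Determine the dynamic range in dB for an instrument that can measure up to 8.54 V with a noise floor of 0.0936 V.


Dynamic range = 20 * log10(Vmax / Vnoise).
DR = 20 * log10(8.54 / 0.0936)
DR = 20 * log10(91.24)
DR = 39.2 dB

39.2 dB


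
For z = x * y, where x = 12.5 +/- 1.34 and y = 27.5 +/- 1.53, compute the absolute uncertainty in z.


For a product z = x*y, the relative uncertainty is:
uz/z = sqrt((ux/x)^2 + (uy/y)^2)
Relative uncertainties: ux/x = 1.34/12.5 = 0.1072
uy/y = 1.53/27.5 = 0.055636
z = 12.5 * 27.5 = 343.8
uz = 343.8 * sqrt(0.1072^2 + 0.055636^2) = 41.517

41.517


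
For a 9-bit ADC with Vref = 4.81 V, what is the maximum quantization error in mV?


The maximum quantization error is +/- LSB/2.
LSB = Vref / 2^n = 4.81 / 512 = 0.00939453 V
Max error = LSB / 2 = 0.00939453 / 2 = 0.00469727 V
Max error = 4.6973 mV

4.6973 mV


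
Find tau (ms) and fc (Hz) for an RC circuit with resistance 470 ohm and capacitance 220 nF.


Time constant: tau = R * C.
tau = 470 * 2.20e-07 = 0.0001034 s
tau = 0.1034 ms
Cutoff frequency: fc = 1 / (2*pi*R*C).
fc = 1 / (2*pi*0.0001034) = 1539.22 Hz

tau = 0.1034 ms, fc = 1539.22 Hz


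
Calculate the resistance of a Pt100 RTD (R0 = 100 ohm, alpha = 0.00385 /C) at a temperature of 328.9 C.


The RTD equation: Rt = R0 * (1 + alpha * T).
Rt = 100 * (1 + 0.00385 * 328.9)
Rt = 100 * (1 + 1.266265)
Rt = 100 * 2.266265
Rt = 226.626 ohm

226.626 ohm


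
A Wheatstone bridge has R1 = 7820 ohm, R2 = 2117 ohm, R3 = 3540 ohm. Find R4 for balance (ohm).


At balance: R1*R4 = R2*R3, so R4 = R2*R3/R1.
R4 = 2117 * 3540 / 7820
R4 = 7494180 / 7820
R4 = 958.34 ohm

958.34 ohm


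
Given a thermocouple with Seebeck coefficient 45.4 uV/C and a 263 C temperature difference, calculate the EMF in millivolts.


The thermocouple output V = sensitivity * dT.
V = 45.4 uV/C * 263 C
V = 11940.2 uV
V = 11.94 mV

11.94 mV


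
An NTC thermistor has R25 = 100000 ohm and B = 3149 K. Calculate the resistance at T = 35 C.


NTC thermistor equation: Rt = R25 * exp(B * (1/T - 1/T25)).
T in Kelvin: 308.15 K, T25 = 298.15 K
1/T - 1/T25 = 1/308.15 - 1/298.15 = -0.00010884
B * (1/T - 1/T25) = 3149 * -0.00010884 = -0.3427
Rt = 100000 * exp(-0.3427) = 70981.7 ohm

70981.7 ohm


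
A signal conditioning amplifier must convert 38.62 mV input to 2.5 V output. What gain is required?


Gain = Vout / Vin (converting to same units).
G = 2.5 V / 38.62 mV
G = 2500.0 mV / 38.62 mV
G = 64.73

64.73


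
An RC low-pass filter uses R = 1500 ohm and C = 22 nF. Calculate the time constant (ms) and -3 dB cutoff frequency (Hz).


Time constant: tau = R * C.
tau = 1500 * 2.20e-08 = 3.3e-05 s
tau = 0.033 ms
Cutoff frequency: fc = 1 / (2*pi*R*C).
fc = 1 / (2*pi*3.3e-05) = 4822.88 Hz

tau = 0.033 ms, fc = 4822.88 Hz


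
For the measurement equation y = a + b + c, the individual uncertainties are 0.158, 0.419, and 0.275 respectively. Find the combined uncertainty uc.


For a sum of independent quantities, uc = sqrt(u1^2 + u2^2 + u3^2).
uc = sqrt(0.158^2 + 0.419^2 + 0.275^2)
uc = sqrt(0.024964 + 0.175561 + 0.075625)
uc = 0.5255

0.5255


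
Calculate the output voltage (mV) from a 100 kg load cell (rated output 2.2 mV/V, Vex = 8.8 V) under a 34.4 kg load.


Vout = rated_output * Vex * (load / capacity).
Vout = 2.2 * 8.8 * (34.4 / 100)
Vout = 2.2 * 8.8 * 0.344
Vout = 6.66 mV

6.66 mV


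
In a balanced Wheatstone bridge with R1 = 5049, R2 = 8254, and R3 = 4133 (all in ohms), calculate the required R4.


At balance: R1*R4 = R2*R3, so R4 = R2*R3/R1.
R4 = 8254 * 4133 / 5049
R4 = 34113782 / 5049
R4 = 6756.54 ohm

6756.54 ohm


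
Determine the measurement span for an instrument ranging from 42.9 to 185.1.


Span = upper range - lower range.
Span = 185.1 - (42.9)
Span = 142.2

142.2


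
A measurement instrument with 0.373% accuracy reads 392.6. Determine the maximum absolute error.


Absolute error = (accuracy% / 100) * reading.
Error = (0.373 / 100) * 392.6
Error = 0.00373 * 392.6
Error = 1.4644

1.4644


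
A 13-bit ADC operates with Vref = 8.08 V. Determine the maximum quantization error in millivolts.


The maximum quantization error is +/- LSB/2.
LSB = Vref / 2^n = 8.08 / 8192 = 0.00098633 V
Max error = LSB / 2 = 0.00098633 / 2 = 0.00049316 V
Max error = 0.4932 mV

0.4932 mV


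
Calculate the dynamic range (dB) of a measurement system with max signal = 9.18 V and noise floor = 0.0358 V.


Dynamic range = 20 * log10(Vmax / Vnoise).
DR = 20 * log10(9.18 / 0.0358)
DR = 20 * log10(256.42)
DR = 48.18 dB

48.18 dB


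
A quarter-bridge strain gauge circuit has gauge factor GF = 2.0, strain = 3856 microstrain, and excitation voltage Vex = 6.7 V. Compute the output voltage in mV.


Quarter bridge output: Vout = (GF * epsilon * Vex) / 4.
Vout = (2.0 * 3856e-6 * 6.7) / 4
Vout = 0.0516704 / 4 V
Vout = 0.0129176 V = 12.9176 mV

12.9176 mV


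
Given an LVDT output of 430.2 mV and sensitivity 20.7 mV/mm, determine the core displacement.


Displacement = Vout / sensitivity.
d = 430.2 / 20.7
d = 20.783 mm

20.783 mm


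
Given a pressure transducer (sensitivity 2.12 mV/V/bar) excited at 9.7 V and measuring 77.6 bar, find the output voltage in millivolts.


Output = sensitivity * Vex * P.
Vout = 2.12 * 9.7 * 77.6
Vout = 20.564 * 77.6
Vout = 1595.77 mV

1595.77 mV


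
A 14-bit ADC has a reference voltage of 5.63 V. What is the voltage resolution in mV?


The resolution (LSB) of an ADC is Vref / 2^n.
LSB = 5.63 / 2^14
LSB = 5.63 / 16384
LSB = 0.00034363 V = 0.34362793 mV

0.34362793 mV


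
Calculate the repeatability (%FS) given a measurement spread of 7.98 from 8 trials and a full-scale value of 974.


Repeatability = (spread / full scale) * 100%.
R = (7.98 / 974) * 100
R = 0.819 %FS

0.819 %FS


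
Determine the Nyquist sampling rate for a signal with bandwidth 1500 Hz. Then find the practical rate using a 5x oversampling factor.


By Nyquist theorem, fs_min = 2 * fmax.
fs_min = 2 * 1500 = 3000 Hz
Practical rate = 5 * fs_min = 5 * 3000 = 15000 Hz

fs_min = 3000 Hz, fs_practical = 15000 Hz


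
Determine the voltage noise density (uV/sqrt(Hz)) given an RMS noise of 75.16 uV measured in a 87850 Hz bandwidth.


Noise spectral density = Vrms / sqrt(BW).
NSD = 75.16 / sqrt(87850)
NSD = 75.16 / 296.395
NSD = 0.2536 uV/sqrt(Hz)

0.2536 uV/sqrt(Hz)


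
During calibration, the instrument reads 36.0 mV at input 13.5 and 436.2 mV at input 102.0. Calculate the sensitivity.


Sensitivity = (y2 - y1) / (x2 - x1).
S = (436.2 - 36.0) / (102.0 - 13.5)
S = 400.2 / 88.5
S = 4.522 mV/unit

4.522 mV/unit


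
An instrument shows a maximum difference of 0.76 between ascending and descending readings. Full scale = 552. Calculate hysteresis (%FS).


Hysteresis = (max difference / full scale) * 100%.
H = (0.76 / 552) * 100
H = 0.138 %FS

0.138 %FS


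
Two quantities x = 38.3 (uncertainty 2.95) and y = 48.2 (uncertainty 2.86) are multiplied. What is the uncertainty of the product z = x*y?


For a product z = x*y, the relative uncertainty is:
uz/z = sqrt((ux/x)^2 + (uy/y)^2)
Relative uncertainties: ux/x = 2.95/38.3 = 0.077023
uy/y = 2.86/48.2 = 0.059336
z = 38.3 * 48.2 = 1846.1
uz = 1846.1 * sqrt(0.077023^2 + 0.059336^2) = 179.49

179.49


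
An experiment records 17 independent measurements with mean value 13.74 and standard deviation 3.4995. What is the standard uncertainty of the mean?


The standard uncertainty for Type A evaluation is u = s / sqrt(n).
u = 3.4995 / sqrt(17)
u = 3.4995 / 4.1231
u = 0.8488

0.8488


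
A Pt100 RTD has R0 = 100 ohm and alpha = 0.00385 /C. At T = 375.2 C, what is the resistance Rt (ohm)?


The RTD equation: Rt = R0 * (1 + alpha * T).
Rt = 100 * (1 + 0.00385 * 375.2)
Rt = 100 * (1 + 1.44452)
Rt = 100 * 2.44452
Rt = 244.452 ohm

244.452 ohm


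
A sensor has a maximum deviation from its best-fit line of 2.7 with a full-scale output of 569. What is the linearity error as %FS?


Linearity error = (max deviation / full scale) * 100%.
Linearity = (2.7 / 569) * 100
Linearity = 0.475 %FS

0.475 %FS


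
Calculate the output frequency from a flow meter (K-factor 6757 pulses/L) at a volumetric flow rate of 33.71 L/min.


Frequency = K * Q / 60 (converting L/min to L/s).
f = 6757 * 33.71 / 60
f = 227778.47 / 60
f = 3796.31 Hz

3796.31 Hz


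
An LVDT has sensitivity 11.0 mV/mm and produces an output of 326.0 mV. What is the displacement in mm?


Displacement = Vout / sensitivity.
d = 326.0 / 11.0
d = 29.636 mm

29.636 mm


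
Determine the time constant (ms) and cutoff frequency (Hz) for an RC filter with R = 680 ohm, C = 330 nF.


Time constant: tau = R * C.
tau = 680 * 3.30e-07 = 0.0002244 s
tau = 0.2244 ms
Cutoff frequency: fc = 1 / (2*pi*R*C).
fc = 1 / (2*pi*0.0002244) = 709.25 Hz

tau = 0.2244 ms, fc = 709.25 Hz


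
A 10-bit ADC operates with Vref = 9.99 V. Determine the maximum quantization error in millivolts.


The maximum quantization error is +/- LSB/2.
LSB = Vref / 2^n = 9.99 / 1024 = 0.00975586 V
Max error = LSB / 2 = 0.00975586 / 2 = 0.00487793 V
Max error = 4.8779 mV

4.8779 mV


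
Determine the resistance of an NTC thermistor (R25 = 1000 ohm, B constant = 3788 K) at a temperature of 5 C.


NTC thermistor equation: Rt = R25 * exp(B * (1/T - 1/T25)).
T in Kelvin: 278.15 K, T25 = 298.15 K
1/T - 1/T25 = 1/278.15 - 1/298.15 = 0.00024117
B * (1/T - 1/T25) = 3788 * 0.00024117 = 0.9135
Rt = 1000 * exp(0.9135) = 2493.1 ohm

2493.1 ohm


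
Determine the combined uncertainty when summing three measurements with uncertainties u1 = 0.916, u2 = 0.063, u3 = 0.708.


For a sum of independent quantities, uc = sqrt(u1^2 + u2^2 + u3^2).
uc = sqrt(0.916^2 + 0.063^2 + 0.708^2)
uc = sqrt(0.839056 + 0.003969 + 0.501264)
uc = 1.1594

1.1594


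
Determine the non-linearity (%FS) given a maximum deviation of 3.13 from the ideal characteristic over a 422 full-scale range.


Linearity error = (max deviation / full scale) * 100%.
Linearity = (3.13 / 422) * 100
Linearity = 0.742 %FS

0.742 %FS


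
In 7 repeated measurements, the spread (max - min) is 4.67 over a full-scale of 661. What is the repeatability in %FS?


Repeatability = (spread / full scale) * 100%.
R = (4.67 / 661) * 100
R = 0.707 %FS

0.707 %FS


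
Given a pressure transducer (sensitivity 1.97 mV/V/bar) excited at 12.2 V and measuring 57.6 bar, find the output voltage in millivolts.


Output = sensitivity * Vex * P.
Vout = 1.97 * 12.2 * 57.6
Vout = 24.034 * 57.6
Vout = 1384.36 mV

1384.36 mV


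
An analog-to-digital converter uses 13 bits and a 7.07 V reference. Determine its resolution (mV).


The resolution (LSB) of an ADC is Vref / 2^n.
LSB = 7.07 / 2^13
LSB = 7.07 / 8192
LSB = 0.00086304 V = 0.86303711 mV

0.86303711 mV


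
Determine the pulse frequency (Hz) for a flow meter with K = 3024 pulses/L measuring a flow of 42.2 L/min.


Frequency = K * Q / 60 (converting L/min to L/s).
f = 3024 * 42.2 / 60
f = 127612.8 / 60
f = 2126.88 Hz

2126.88 Hz


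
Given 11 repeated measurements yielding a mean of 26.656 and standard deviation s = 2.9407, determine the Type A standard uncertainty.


The standard uncertainty for Type A evaluation is u = s / sqrt(n).
u = 2.9407 / sqrt(11)
u = 2.9407 / 3.3166
u = 0.8867

0.8867


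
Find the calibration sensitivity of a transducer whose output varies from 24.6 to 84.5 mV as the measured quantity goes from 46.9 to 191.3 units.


Sensitivity = (y2 - y1) / (x2 - x1).
S = (84.5 - 24.6) / (191.3 - 46.9)
S = 59.9 / 144.4
S = 0.4148 mV/unit

0.4148 mV/unit


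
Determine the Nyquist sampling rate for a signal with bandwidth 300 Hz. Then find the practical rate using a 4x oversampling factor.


By Nyquist theorem, fs_min = 2 * fmax.
fs_min = 2 * 300 = 600 Hz
Practical rate = 4 * fs_min = 4 * 600 = 2400 Hz

fs_min = 600 Hz, fs_practical = 2400 Hz


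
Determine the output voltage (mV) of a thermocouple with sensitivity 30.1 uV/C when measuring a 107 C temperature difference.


The thermocouple output V = sensitivity * dT.
V = 30.1 uV/C * 107 C
V = 3220.7 uV
V = 3.221 mV

3.221 mV


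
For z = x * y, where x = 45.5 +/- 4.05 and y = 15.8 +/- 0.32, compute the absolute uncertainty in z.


For a product z = x*y, the relative uncertainty is:
uz/z = sqrt((ux/x)^2 + (uy/y)^2)
Relative uncertainties: ux/x = 4.05/45.5 = 0.089011
uy/y = 0.32/15.8 = 0.020253
z = 45.5 * 15.8 = 718.9
uz = 718.9 * sqrt(0.089011^2 + 0.020253^2) = 65.626

65.626


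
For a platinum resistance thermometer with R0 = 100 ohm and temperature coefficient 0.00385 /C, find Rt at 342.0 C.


The RTD equation: Rt = R0 * (1 + alpha * T).
Rt = 100 * (1 + 0.00385 * 342.0)
Rt = 100 * (1 + 1.3167)
Rt = 100 * 2.3167
Rt = 231.67 ohm

231.67 ohm


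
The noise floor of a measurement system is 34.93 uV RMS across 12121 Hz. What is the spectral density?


Noise spectral density = Vrms / sqrt(BW).
NSD = 34.93 / sqrt(12121)
NSD = 34.93 / 110.0954
NSD = 0.3173 uV/sqrt(Hz)

0.3173 uV/sqrt(Hz)


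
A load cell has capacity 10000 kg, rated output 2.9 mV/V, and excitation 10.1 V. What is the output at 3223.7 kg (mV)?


Vout = rated_output * Vex * (load / capacity).
Vout = 2.9 * 10.1 * (3223.7 / 10000)
Vout = 2.9 * 10.1 * 0.32237
Vout = 9.442 mV

9.442 mV


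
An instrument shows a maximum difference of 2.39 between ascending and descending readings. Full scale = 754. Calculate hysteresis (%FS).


Hysteresis = (max difference / full scale) * 100%.
H = (2.39 / 754) * 100
H = 0.317 %FS

0.317 %FS


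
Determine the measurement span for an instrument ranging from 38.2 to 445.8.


Span = upper range - lower range.
Span = 445.8 - (38.2)
Span = 407.6

407.6


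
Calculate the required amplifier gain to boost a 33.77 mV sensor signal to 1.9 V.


Gain = Vout / Vin (converting to same units).
G = 1.9 V / 33.77 mV
G = 1900.0 mV / 33.77 mV
G = 56.26

56.26


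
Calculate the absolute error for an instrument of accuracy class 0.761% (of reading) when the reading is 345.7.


Absolute error = (accuracy% / 100) * reading.
Error = (0.761 / 100) * 345.7
Error = 0.00761 * 345.7
Error = 2.6308

2.6308


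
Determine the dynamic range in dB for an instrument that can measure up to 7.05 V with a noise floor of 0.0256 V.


Dynamic range = 20 * log10(Vmax / Vnoise).
DR = 20 * log10(7.05 / 0.0256)
DR = 20 * log10(275.39)
DR = 48.8 dB

48.8 dB


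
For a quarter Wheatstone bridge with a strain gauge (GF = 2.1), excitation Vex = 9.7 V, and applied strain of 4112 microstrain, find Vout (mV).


Quarter bridge output: Vout = (GF * epsilon * Vex) / 4.
Vout = (2.1 * 4112e-6 * 9.7) / 4
Vout = 0.08376144 / 4 V
Vout = 0.02094036 V = 20.9404 mV

20.9404 mV


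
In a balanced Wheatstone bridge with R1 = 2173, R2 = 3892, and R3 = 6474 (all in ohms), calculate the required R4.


At balance: R1*R4 = R2*R3, so R4 = R2*R3/R1.
R4 = 3892 * 6474 / 2173
R4 = 25196808 / 2173
R4 = 11595.4 ohm

11595.4 ohm


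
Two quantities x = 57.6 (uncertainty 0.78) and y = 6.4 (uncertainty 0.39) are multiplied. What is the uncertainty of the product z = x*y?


For a product z = x*y, the relative uncertainty is:
uz/z = sqrt((ux/x)^2 + (uy/y)^2)
Relative uncertainties: ux/x = 0.78/57.6 = 0.013542
uy/y = 0.39/6.4 = 0.060937
z = 57.6 * 6.4 = 368.6
uz = 368.6 * sqrt(0.013542^2 + 0.060937^2) = 23.012

23.012


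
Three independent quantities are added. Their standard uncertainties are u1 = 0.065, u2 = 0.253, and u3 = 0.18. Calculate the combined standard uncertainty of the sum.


For a sum of independent quantities, uc = sqrt(u1^2 + u2^2 + u3^2).
uc = sqrt(0.065^2 + 0.253^2 + 0.18^2)
uc = sqrt(0.004225 + 0.064009 + 0.0324)
uc = 0.3172

0.3172


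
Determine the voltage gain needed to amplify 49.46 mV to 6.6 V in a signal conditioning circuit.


Gain = Vout / Vin (converting to same units).
G = 6.6 V / 49.46 mV
G = 6600.0 mV / 49.46 mV
G = 133.44

133.44


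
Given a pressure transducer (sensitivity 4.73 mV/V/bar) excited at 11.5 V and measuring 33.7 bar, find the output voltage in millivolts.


Output = sensitivity * Vex * P.
Vout = 4.73 * 11.5 * 33.7
Vout = 54.395 * 33.7
Vout = 1833.11 mV

1833.11 mV


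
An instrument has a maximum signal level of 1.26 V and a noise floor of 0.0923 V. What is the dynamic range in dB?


Dynamic range = 20 * log10(Vmax / Vnoise).
DR = 20 * log10(1.26 / 0.0923)
DR = 20 * log10(13.65)
DR = 22.7 dB

22.7 dB


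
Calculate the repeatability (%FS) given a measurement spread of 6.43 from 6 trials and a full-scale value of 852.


Repeatability = (spread / full scale) * 100%.
R = (6.43 / 852) * 100
R = 0.755 %FS

0.755 %FS


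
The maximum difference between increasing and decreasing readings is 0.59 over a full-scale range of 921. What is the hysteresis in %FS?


Hysteresis = (max difference / full scale) * 100%.
H = (0.59 / 921) * 100
H = 0.064 %FS

0.064 %FS


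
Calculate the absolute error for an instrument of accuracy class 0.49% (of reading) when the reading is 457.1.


Absolute error = (accuracy% / 100) * reading.
Error = (0.49 / 100) * 457.1
Error = 0.0049 * 457.1
Error = 2.2398

2.2398


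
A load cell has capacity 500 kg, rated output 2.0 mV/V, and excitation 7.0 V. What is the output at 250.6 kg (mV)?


Vout = rated_output * Vex * (load / capacity).
Vout = 2.0 * 7.0 * (250.6 / 500)
Vout = 2.0 * 7.0 * 0.5012
Vout = 7.017 mV

7.017 mV


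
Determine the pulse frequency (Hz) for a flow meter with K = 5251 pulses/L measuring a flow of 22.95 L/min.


Frequency = K * Q / 60 (converting L/min to L/s).
f = 5251 * 22.95 / 60
f = 120510.45 / 60
f = 2008.51 Hz

2008.51 Hz
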